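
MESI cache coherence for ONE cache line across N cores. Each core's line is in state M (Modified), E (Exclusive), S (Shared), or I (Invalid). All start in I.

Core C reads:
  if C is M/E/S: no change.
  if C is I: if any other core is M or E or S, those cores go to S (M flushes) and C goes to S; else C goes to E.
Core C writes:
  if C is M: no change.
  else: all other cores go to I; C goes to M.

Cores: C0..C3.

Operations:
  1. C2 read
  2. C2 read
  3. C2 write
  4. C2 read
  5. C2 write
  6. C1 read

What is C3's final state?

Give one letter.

Op 1: C2 read [C2 read from I: no other sharers -> C2=E (exclusive)] -> [I,I,E,I]
Op 2: C2 read [C2 read: already in E, no change] -> [I,I,E,I]
Op 3: C2 write [C2 write: invalidate none -> C2=M] -> [I,I,M,I]
Op 4: C2 read [C2 read: already in M, no change] -> [I,I,M,I]
Op 5: C2 write [C2 write: already M (modified), no change] -> [I,I,M,I]
Op 6: C1 read [C1 read from I: others=['C2=M'] -> C1=S, others downsized to S] -> [I,S,S,I]

Answer: I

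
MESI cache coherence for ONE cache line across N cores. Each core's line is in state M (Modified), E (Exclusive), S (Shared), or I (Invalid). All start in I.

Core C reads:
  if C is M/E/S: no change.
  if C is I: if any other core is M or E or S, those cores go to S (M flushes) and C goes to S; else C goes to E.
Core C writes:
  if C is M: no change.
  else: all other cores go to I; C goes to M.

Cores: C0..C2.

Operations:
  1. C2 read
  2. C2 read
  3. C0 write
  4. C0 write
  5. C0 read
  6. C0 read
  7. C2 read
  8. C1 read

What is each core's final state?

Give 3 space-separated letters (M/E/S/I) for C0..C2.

Op 1: C2 read [C2 read from I: no other sharers -> C2=E (exclusive)] -> [I,I,E]
Op 2: C2 read [C2 read: already in E, no change] -> [I,I,E]
Op 3: C0 write [C0 write: invalidate ['C2=E'] -> C0=M] -> [M,I,I]
Op 4: C0 write [C0 write: already M (modified), no change] -> [M,I,I]
Op 5: C0 read [C0 read: already in M, no change] -> [M,I,I]
Op 6: C0 read [C0 read: already in M, no change] -> [M,I,I]
Op 7: C2 read [C2 read from I: others=['C0=M'] -> C2=S, others downsized to S] -> [S,I,S]
Op 8: C1 read [C1 read from I: others=['C0=S', 'C2=S'] -> C1=S, others downsized to S] -> [S,S,S]

Answer: S S S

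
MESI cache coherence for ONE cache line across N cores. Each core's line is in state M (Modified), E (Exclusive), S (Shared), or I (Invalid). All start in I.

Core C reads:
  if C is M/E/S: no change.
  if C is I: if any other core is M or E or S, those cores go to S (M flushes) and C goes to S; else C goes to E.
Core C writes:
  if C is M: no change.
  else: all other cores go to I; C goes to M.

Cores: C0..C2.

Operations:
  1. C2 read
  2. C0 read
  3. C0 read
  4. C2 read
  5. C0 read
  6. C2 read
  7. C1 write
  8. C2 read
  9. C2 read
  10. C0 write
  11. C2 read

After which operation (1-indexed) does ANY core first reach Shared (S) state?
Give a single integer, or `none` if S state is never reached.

Op 1: C2 read [C2 read from I: no other sharers -> C2=E (exclusive)] -> [I,I,E]
Op 2: C0 read [C0 read from I: others=['C2=E'] -> C0=S, others downsized to S] -> [S,I,S]
  -> First S state at op 2; remaining ops need not be traced.

Answer: 2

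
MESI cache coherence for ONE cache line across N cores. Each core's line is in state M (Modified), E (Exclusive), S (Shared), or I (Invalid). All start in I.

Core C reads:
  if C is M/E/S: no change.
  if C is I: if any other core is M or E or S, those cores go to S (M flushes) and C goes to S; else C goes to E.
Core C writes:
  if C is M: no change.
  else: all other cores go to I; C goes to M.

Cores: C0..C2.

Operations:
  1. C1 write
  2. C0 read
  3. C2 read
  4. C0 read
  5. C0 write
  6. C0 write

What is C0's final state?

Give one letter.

Answer: M

Derivation:
Op 1: C1 write [C1 write: invalidate none -> C1=M] -> [I,M,I]
Op 2: C0 read [C0 read from I: others=['C1=M'] -> C0=S, others downsized to S] -> [S,S,I]
Op 3: C2 read [C2 read from I: others=['C0=S', 'C1=S'] -> C2=S, others downsized to S] -> [S,S,S]
Op 4: C0 read [C0 read: already in S, no change] -> [S,S,S]
Op 5: C0 write [C0 write: invalidate ['C1=S', 'C2=S'] -> C0=M] -> [M,I,I]
Op 6: C0 write [C0 write: already M (modified), no change] -> [M,I,I]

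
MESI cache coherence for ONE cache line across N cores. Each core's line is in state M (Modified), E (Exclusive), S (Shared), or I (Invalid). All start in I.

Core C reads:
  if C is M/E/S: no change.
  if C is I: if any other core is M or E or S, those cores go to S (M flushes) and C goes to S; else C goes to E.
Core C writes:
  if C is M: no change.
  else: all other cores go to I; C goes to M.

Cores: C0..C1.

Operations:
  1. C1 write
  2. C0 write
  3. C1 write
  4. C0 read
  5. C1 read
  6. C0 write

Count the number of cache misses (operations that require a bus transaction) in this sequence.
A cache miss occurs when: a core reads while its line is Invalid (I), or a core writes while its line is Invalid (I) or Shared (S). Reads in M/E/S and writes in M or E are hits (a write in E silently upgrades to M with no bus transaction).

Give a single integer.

Answer: 5

Derivation:
Op 1: C1 write [C1 write: invalidate none -> C1=M] -> [I,M] [MISS #1: write from I]
Op 2: C0 write [C0 write: invalidate ['C1=M'] -> C0=M] -> [M,I] [MISS #2: write from I]
Op 3: C1 write [C1 write: invalidate ['C0=M'] -> C1=M] -> [I,M] [MISS #3: write from I]
Op 4: C0 read [C0 read from I: others=['C1=M'] -> C0=S, others downsized to S] -> [S,S] [MISS #4: read from I]
Op 5: C1 read [C1 read: already in S, no change] -> [S,S] [hit: read from S]
Op 6: C0 write [C0 write: invalidate ['C1=S'] -> C0=M] -> [M,I] [MISS #5: write from S]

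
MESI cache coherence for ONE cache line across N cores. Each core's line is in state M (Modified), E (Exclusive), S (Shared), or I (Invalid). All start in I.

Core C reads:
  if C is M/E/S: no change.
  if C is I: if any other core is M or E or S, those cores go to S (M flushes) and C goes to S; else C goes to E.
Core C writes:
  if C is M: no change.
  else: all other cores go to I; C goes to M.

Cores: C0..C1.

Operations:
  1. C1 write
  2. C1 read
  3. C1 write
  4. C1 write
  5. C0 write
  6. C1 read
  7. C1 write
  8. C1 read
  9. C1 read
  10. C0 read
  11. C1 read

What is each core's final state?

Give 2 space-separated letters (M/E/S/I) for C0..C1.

Op 1: C1 write [C1 write: invalidate none -> C1=M] -> [I,M]
Op 2: C1 read [C1 read: already in M, no change] -> [I,M]
Op 3: C1 write [C1 write: already M (modified), no change] -> [I,M]
Op 4: C1 write [C1 write: already M (modified), no change] -> [I,M]
Op 5: C0 write [C0 write: invalidate ['C1=M'] -> C0=M] -> [M,I]
Op 6: C1 read [C1 read from I: others=['C0=M'] -> C1=S, others downsized to S] -> [S,S]
Op 7: C1 write [C1 write: invalidate ['C0=S'] -> C1=M] -> [I,M]
Op 8: C1 read [C1 read: already in M, no change] -> [I,M]
Op 9: C1 read [C1 read: already in M, no change] -> [I,M]
Op 10: C0 read [C0 read from I: others=['C1=M'] -> C0=S, others downsized to S] -> [S,S]
Op 11: C1 read [C1 read: already in S, no change] -> [S,S]

Answer: S S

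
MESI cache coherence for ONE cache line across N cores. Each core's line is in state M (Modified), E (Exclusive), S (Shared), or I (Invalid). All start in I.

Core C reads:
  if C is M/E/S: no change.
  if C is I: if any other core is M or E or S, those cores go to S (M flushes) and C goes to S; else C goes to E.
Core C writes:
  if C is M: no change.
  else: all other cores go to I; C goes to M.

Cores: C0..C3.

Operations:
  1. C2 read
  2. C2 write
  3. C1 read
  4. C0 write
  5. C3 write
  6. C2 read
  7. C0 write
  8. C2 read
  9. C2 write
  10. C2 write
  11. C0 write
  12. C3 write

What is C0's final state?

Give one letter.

Op 1: C2 read [C2 read from I: no other sharers -> C2=E (exclusive)] -> [I,I,E,I]
Op 2: C2 write [C2 write: invalidate none -> C2=M] -> [I,I,M,I]
Op 3: C1 read [C1 read from I: others=['C2=M'] -> C1=S, others downsized to S] -> [I,S,S,I]
Op 4: C0 write [C0 write: invalidate ['C1=S', 'C2=S'] -> C0=M] -> [M,I,I,I]
Op 5: C3 write [C3 write: invalidate ['C0=M'] -> C3=M] -> [I,I,I,M]
Op 6: C2 read [C2 read from I: others=['C3=M'] -> C2=S, others downsized to S] -> [I,I,S,S]
Op 7: C0 write [C0 write: invalidate ['C2=S', 'C3=S'] -> C0=M] -> [M,I,I,I]
Op 8: C2 read [C2 read from I: others=['C0=M'] -> C2=S, others downsized to S] -> [S,I,S,I]
Op 9: C2 write [C2 write: invalidate ['C0=S'] -> C2=M] -> [I,I,M,I]
Op 10: C2 write [C2 write: already M (modified), no change] -> [I,I,M,I]
Op 11: C0 write [C0 write: invalidate ['C2=M'] -> C0=M] -> [M,I,I,I]
Op 12: C3 write [C3 write: invalidate ['C0=M'] -> C3=M] -> [I,I,I,M]

Answer: I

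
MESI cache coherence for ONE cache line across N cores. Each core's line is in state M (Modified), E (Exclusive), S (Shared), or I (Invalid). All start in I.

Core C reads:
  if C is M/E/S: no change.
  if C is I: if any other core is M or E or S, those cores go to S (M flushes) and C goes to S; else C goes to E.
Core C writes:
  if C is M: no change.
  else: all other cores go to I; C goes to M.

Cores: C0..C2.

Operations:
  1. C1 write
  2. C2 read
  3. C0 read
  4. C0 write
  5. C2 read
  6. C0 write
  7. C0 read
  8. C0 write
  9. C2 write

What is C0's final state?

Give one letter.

Answer: I

Derivation:
Op 1: C1 write [C1 write: invalidate none -> C1=M] -> [I,M,I]
Op 2: C2 read [C2 read from I: others=['C1=M'] -> C2=S, others downsized to S] -> [I,S,S]
Op 3: C0 read [C0 read from I: others=['C1=S', 'C2=S'] -> C0=S, others downsized to S] -> [S,S,S]
Op 4: C0 write [C0 write: invalidate ['C1=S', 'C2=S'] -> C0=M] -> [M,I,I]
Op 5: C2 read [C2 read from I: others=['C0=M'] -> C2=S, others downsized to S] -> [S,I,S]
Op 6: C0 write [C0 write: invalidate ['C2=S'] -> C0=M] -> [M,I,I]
Op 7: C0 read [C0 read: already in M, no change] -> [M,I,I]
Op 8: C0 write [C0 write: already M (modified), no change] -> [M,I,I]
Op 9: C2 write [C2 write: invalidate ['C0=M'] -> C2=M] -> [I,I,M]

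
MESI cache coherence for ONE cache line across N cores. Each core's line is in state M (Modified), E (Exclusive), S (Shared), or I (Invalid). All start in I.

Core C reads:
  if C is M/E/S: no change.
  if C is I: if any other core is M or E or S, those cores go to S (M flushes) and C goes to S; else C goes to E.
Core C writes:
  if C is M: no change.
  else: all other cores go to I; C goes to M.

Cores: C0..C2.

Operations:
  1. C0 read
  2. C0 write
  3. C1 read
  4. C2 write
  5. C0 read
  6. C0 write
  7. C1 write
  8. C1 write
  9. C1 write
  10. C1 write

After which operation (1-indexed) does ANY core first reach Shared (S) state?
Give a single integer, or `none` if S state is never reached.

Answer: 3

Derivation:
Op 1: C0 read [C0 read from I: no other sharers -> C0=E (exclusive)] -> [E,I,I]
Op 2: C0 write [C0 write: invalidate none -> C0=M] -> [M,I,I]
Op 3: C1 read [C1 read from I: others=['C0=M'] -> C1=S, others downsized to S] -> [S,S,I]
  -> First S state at op 3; remaining ops need not be traced.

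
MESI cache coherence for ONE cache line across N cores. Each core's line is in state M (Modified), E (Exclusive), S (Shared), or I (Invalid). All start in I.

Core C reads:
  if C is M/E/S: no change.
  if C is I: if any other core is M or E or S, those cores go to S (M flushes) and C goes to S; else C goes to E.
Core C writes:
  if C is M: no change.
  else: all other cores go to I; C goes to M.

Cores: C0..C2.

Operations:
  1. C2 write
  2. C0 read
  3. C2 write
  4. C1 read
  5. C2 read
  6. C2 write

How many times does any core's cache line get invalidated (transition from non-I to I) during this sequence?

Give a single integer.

Op 1: C2 write [C2 write: invalidate none -> C2=M] -> [I,I,M] (invalidations this op: 0; running total: 0)
Op 2: C0 read [C0 read from I: others=['C2=M'] -> C0=S, others downsized to S] -> [S,I,S] (invalidations this op: 0; running total: 0)
Op 3: C2 write [C2 write: invalidate ['C0=S'] -> C2=M] -> [I,I,M] (invalidations this op: 1; running total: 1)
Op 4: C1 read [C1 read from I: others=['C2=M'] -> C1=S, others downsized to S] -> [I,S,S] (invalidations this op: 0; running total: 1)
Op 5: C2 read [C2 read: already in S, no change] -> [I,S,S] (invalidations this op: 0; running total: 1)
Op 6: C2 write [C2 write: invalidate ['C1=S'] -> C2=M] -> [I,I,M] (invalidations this op: 1; running total: 2)

Answer: 2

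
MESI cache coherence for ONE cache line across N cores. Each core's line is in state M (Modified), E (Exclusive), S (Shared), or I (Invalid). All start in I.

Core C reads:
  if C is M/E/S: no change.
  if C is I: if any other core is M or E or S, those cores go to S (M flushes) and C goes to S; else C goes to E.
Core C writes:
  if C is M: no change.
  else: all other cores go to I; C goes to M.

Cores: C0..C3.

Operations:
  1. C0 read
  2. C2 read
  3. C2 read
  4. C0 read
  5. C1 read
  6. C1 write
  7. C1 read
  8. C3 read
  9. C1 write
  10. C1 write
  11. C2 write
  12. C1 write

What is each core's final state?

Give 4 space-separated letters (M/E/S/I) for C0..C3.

Answer: I M I I

Derivation:
Op 1: C0 read [C0 read from I: no other sharers -> C0=E (exclusive)] -> [E,I,I,I]
Op 2: C2 read [C2 read from I: others=['C0=E'] -> C2=S, others downsized to S] -> [S,I,S,I]
Op 3: C2 read [C2 read: already in S, no change] -> [S,I,S,I]
Op 4: C0 read [C0 read: already in S, no change] -> [S,I,S,I]
Op 5: C1 read [C1 read from I: others=['C0=S', 'C2=S'] -> C1=S, others downsized to S] -> [S,S,S,I]
Op 6: C1 write [C1 write: invalidate ['C0=S', 'C2=S'] -> C1=M] -> [I,M,I,I]
Op 7: C1 read [C1 read: already in M, no change] -> [I,M,I,I]
Op 8: C3 read [C3 read from I: others=['C1=M'] -> C3=S, others downsized to S] -> [I,S,I,S]
Op 9: C1 write [C1 write: invalidate ['C3=S'] -> C1=M] -> [I,M,I,I]
Op 10: C1 write [C1 write: already M (modified), no change] -> [I,M,I,I]
Op 11: C2 write [C2 write: invalidate ['C1=M'] -> C2=M] -> [I,I,M,I]
Op 12: C1 write [C1 write: invalidate ['C2=M'] -> C1=M] -> [I,M,I,I]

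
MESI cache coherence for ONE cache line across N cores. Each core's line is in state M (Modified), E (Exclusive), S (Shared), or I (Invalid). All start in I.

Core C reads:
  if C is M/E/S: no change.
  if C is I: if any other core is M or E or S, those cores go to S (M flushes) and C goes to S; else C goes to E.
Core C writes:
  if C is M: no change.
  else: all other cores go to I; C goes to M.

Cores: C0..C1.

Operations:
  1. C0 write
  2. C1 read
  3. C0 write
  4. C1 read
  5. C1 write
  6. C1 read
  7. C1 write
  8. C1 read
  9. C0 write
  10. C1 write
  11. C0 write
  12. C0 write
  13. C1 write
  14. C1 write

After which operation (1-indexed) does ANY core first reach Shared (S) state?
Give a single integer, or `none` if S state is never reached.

Op 1: C0 write [C0 write: invalidate none -> C0=M] -> [M,I]
Op 2: C1 read [C1 read from I: others=['C0=M'] -> C1=S, others downsized to S] -> [S,S]
  -> First S state at op 2; remaining ops need not be traced.

Answer: 2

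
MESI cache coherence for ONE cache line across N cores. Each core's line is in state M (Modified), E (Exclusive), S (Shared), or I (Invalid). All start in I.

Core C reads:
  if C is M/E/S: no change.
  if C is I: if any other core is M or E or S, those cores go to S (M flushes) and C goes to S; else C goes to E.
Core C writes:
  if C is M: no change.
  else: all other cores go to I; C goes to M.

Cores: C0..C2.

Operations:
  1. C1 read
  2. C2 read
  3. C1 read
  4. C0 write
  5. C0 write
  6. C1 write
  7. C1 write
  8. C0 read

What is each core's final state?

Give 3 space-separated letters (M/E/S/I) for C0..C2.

Op 1: C1 read [C1 read from I: no other sharers -> C1=E (exclusive)] -> [I,E,I]
Op 2: C2 read [C2 read from I: others=['C1=E'] -> C2=S, others downsized to S] -> [I,S,S]
Op 3: C1 read [C1 read: already in S, no change] -> [I,S,S]
Op 4: C0 write [C0 write: invalidate ['C1=S', 'C2=S'] -> C0=M] -> [M,I,I]
Op 5: C0 write [C0 write: already M (modified), no change] -> [M,I,I]
Op 6: C1 write [C1 write: invalidate ['C0=M'] -> C1=M] -> [I,M,I]
Op 7: C1 write [C1 write: already M (modified), no change] -> [I,M,I]
Op 8: C0 read [C0 read from I: others=['C1=M'] -> C0=S, others downsized to S] -> [S,S,I]

Answer: S S I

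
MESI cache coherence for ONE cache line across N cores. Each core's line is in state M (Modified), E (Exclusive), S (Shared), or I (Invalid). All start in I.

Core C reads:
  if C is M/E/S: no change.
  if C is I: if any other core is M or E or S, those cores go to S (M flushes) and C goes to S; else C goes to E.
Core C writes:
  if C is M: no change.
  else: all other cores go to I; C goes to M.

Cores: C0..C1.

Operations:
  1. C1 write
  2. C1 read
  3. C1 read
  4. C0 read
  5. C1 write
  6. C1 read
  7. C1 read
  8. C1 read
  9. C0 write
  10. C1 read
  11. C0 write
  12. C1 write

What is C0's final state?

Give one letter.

Op 1: C1 write [C1 write: invalidate none -> C1=M] -> [I,M]
Op 2: C1 read [C1 read: already in M, no change] -> [I,M]
Op 3: C1 read [C1 read: already in M, no change] -> [I,M]
Op 4: C0 read [C0 read from I: others=['C1=M'] -> C0=S, others downsized to S] -> [S,S]
Op 5: C1 write [C1 write: invalidate ['C0=S'] -> C1=M] -> [I,M]
Op 6: C1 read [C1 read: already in M, no change] -> [I,M]
Op 7: C1 read [C1 read: already in M, no change] -> [I,M]
Op 8: C1 read [C1 read: already in M, no change] -> [I,M]
Op 9: C0 write [C0 write: invalidate ['C1=M'] -> C0=M] -> [M,I]
Op 10: C1 read [C1 read from I: others=['C0=M'] -> C1=S, others downsized to S] -> [S,S]
Op 11: C0 write [C0 write: invalidate ['C1=S'] -> C0=M] -> [M,I]
Op 12: C1 write [C1 write: invalidate ['C0=M'] -> C1=M] -> [I,M]

Answer: I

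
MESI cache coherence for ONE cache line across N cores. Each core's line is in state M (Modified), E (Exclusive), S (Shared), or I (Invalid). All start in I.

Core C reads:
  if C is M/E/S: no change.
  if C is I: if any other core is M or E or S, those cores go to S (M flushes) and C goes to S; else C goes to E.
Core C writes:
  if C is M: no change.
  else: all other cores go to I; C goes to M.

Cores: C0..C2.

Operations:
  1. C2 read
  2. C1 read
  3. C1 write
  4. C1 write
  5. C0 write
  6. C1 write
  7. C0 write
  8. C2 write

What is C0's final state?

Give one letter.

Op 1: C2 read [C2 read from I: no other sharers -> C2=E (exclusive)] -> [I,I,E]
Op 2: C1 read [C1 read from I: others=['C2=E'] -> C1=S, others downsized to S] -> [I,S,S]
Op 3: C1 write [C1 write: invalidate ['C2=S'] -> C1=M] -> [I,M,I]
Op 4: C1 write [C1 write: already M (modified), no change] -> [I,M,I]
Op 5: C0 write [C0 write: invalidate ['C1=M'] -> C0=M] -> [M,I,I]
Op 6: C1 write [C1 write: invalidate ['C0=M'] -> C1=M] -> [I,M,I]
Op 7: C0 write [C0 write: invalidate ['C1=M'] -> C0=M] -> [M,I,I]
Op 8: C2 write [C2 write: invalidate ['C0=M'] -> C2=M] -> [I,I,M]

Answer: I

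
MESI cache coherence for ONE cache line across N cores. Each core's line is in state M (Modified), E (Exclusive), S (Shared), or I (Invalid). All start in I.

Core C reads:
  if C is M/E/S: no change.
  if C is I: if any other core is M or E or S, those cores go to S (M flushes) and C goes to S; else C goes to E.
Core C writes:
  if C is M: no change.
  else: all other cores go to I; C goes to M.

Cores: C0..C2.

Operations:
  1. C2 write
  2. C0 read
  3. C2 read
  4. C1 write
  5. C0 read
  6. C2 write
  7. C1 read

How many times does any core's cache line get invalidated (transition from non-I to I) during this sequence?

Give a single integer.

Answer: 4

Derivation:
Op 1: C2 write [C2 write: invalidate none -> C2=M] -> [I,I,M] (invalidations this op: 0; running total: 0)
Op 2: C0 read [C0 read from I: others=['C2=M'] -> C0=S, others downsized to S] -> [S,I,S] (invalidations this op: 0; running total: 0)
Op 3: C2 read [C2 read: already in S, no change] -> [S,I,S] (invalidations this op: 0; running total: 0)
Op 4: C1 write [C1 write: invalidate ['C0=S', 'C2=S'] -> C1=M] -> [I,M,I] (invalidations this op: 2; running total: 2)
Op 5: C0 read [C0 read from I: others=['C1=M'] -> C0=S, others downsized to S] -> [S,S,I] (invalidations this op: 0; running total: 2)
Op 6: C2 write [C2 write: invalidate ['C0=S', 'C1=S'] -> C2=M] -> [I,I,M] (invalidations this op: 2; running total: 4)
Op 7: C1 read [C1 read from I: others=['C2=M'] -> C1=S, others downsized to S] -> [I,S,S] (invalidations this op: 0; running total: 4)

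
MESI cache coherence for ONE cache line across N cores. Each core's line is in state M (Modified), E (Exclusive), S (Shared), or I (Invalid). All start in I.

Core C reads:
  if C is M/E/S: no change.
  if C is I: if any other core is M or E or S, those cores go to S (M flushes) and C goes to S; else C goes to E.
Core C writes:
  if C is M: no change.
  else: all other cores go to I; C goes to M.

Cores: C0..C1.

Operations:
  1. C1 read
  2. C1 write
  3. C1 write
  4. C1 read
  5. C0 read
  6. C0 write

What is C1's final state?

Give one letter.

Answer: I

Derivation:
Op 1: C1 read [C1 read from I: no other sharers -> C1=E (exclusive)] -> [I,E]
Op 2: C1 write [C1 write: invalidate none -> C1=M] -> [I,M]
Op 3: C1 write [C1 write: already M (modified), no change] -> [I,M]
Op 4: C1 read [C1 read: already in M, no change] -> [I,M]
Op 5: C0 read [C0 read from I: others=['C1=M'] -> C0=S, others downsized to S] -> [S,S]
Op 6: C0 write [C0 write: invalidate ['C1=S'] -> C0=M] -> [M,I]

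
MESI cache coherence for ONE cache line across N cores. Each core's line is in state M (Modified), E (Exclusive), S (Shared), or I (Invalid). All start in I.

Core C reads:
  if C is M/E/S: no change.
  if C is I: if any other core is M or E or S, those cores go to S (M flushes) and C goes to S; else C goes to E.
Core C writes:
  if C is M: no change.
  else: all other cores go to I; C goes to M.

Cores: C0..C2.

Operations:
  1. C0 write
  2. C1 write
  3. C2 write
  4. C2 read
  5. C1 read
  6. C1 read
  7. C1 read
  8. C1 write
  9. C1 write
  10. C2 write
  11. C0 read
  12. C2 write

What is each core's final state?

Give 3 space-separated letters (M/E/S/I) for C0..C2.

Answer: I I M

Derivation:
Op 1: C0 write [C0 write: invalidate none -> C0=M] -> [M,I,I]
Op 2: C1 write [C1 write: invalidate ['C0=M'] -> C1=M] -> [I,M,I]
Op 3: C2 write [C2 write: invalidate ['C1=M'] -> C2=M] -> [I,I,M]
Op 4: C2 read [C2 read: already in M, no change] -> [I,I,M]
Op 5: C1 read [C1 read from I: others=['C2=M'] -> C1=S, others downsized to S] -> [I,S,S]
Op 6: C1 read [C1 read: already in S, no change] -> [I,S,S]
Op 7: C1 read [C1 read: already in S, no change] -> [I,S,S]
Op 8: C1 write [C1 write: invalidate ['C2=S'] -> C1=M] -> [I,M,I]
Op 9: C1 write [C1 write: already M (modified), no change] -> [I,M,I]
Op 10: C2 write [C2 write: invalidate ['C1=M'] -> C2=M] -> [I,I,M]
Op 11: C0 read [C0 read from I: others=['C2=M'] -> C0=S, others downsized to S] -> [S,I,S]
Op 12: C2 write [C2 write: invalidate ['C0=S'] -> C2=M] -> [I,I,M]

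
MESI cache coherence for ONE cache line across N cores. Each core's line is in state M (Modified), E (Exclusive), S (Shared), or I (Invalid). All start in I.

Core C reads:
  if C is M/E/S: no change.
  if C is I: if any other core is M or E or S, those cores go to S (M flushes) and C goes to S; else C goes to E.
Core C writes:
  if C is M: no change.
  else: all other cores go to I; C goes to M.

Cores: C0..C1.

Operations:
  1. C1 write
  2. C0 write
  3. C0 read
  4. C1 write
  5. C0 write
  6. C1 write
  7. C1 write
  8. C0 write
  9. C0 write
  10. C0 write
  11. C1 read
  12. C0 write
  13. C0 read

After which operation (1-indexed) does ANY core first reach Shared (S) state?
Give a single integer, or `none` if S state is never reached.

Op 1: C1 write [C1 write: invalidate none -> C1=M] -> [I,M]
Op 2: C0 write [C0 write: invalidate ['C1=M'] -> C0=M] -> [M,I]
Op 3: C0 read [C0 read: already in M, no change] -> [M,I]
Op 4: C1 write [C1 write: invalidate ['C0=M'] -> C1=M] -> [I,M]
Op 5: C0 write [C0 write: invalidate ['C1=M'] -> C0=M] -> [M,I]
Op 6: C1 write [C1 write: invalidate ['C0=M'] -> C1=M] -> [I,M]
Op 7: C1 write [C1 write: already M (modified), no change] -> [I,M]
Op 8: C0 write [C0 write: invalidate ['C1=M'] -> C0=M] -> [M,I]
Op 9: C0 write [C0 write: already M (modified), no change] -> [M,I]
Op 10: C0 write [C0 write: already M (modified), no change] -> [M,I]
Op 11: C1 read [C1 read from I: others=['C0=M'] -> C1=S, others downsized to S] -> [S,S]
  -> First S state at op 11; remaining ops need not be traced.

Answer: 11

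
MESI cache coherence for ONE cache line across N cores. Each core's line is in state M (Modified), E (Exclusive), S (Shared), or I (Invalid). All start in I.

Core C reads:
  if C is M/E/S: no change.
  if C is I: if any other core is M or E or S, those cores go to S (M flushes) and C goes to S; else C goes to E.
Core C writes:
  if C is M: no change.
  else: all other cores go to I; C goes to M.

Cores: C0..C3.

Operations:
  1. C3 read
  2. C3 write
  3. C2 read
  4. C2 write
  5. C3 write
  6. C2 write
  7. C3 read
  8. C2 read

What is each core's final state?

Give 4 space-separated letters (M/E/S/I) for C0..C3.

Answer: I I S S

Derivation:
Op 1: C3 read [C3 read from I: no other sharers -> C3=E (exclusive)] -> [I,I,I,E]
Op 2: C3 write [C3 write: invalidate none -> C3=M] -> [I,I,I,M]
Op 3: C2 read [C2 read from I: others=['C3=M'] -> C2=S, others downsized to S] -> [I,I,S,S]
Op 4: C2 write [C2 write: invalidate ['C3=S'] -> C2=M] -> [I,I,M,I]
Op 5: C3 write [C3 write: invalidate ['C2=M'] -> C3=M] -> [I,I,I,M]
Op 6: C2 write [C2 write: invalidate ['C3=M'] -> C2=M] -> [I,I,M,I]
Op 7: C3 read [C3 read from I: others=['C2=M'] -> C3=S, others downsized to S] -> [I,I,S,S]
Op 8: C2 read [C2 read: already in S, no change] -> [I,I,S,S]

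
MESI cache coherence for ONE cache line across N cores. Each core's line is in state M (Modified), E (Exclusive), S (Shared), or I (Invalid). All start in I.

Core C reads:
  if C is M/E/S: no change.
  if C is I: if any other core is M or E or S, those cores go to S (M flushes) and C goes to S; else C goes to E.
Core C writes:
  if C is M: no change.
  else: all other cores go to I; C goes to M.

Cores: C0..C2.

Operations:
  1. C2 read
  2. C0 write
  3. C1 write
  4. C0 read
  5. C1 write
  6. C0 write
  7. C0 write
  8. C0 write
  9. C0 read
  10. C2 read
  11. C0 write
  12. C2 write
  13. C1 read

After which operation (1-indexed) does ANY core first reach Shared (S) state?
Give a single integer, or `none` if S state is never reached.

Answer: 4

Derivation:
Op 1: C2 read [C2 read from I: no other sharers -> C2=E (exclusive)] -> [I,I,E]
Op 2: C0 write [C0 write: invalidate ['C2=E'] -> C0=M] -> [M,I,I]
Op 3: C1 write [C1 write: invalidate ['C0=M'] -> C1=M] -> [I,M,I]
Op 4: C0 read [C0 read from I: others=['C1=M'] -> C0=S, others downsized to S] -> [S,S,I]
  -> First S state at op 4; remaining ops need not be traced.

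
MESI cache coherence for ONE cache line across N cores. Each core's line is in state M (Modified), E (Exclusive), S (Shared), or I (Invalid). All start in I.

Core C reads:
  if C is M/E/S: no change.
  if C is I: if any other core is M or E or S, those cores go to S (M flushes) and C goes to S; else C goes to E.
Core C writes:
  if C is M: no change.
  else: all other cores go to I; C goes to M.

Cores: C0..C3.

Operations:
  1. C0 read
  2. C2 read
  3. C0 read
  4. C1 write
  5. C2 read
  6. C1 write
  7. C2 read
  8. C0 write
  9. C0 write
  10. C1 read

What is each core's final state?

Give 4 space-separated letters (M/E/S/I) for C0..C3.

Answer: S S I I

Derivation:
Op 1: C0 read [C0 read from I: no other sharers -> C0=E (exclusive)] -> [E,I,I,I]
Op 2: C2 read [C2 read from I: others=['C0=E'] -> C2=S, others downsized to S] -> [S,I,S,I]
Op 3: C0 read [C0 read: already in S, no change] -> [S,I,S,I]
Op 4: C1 write [C1 write: invalidate ['C0=S', 'C2=S'] -> C1=M] -> [I,M,I,I]
Op 5: C2 read [C2 read from I: others=['C1=M'] -> C2=S, others downsized to S] -> [I,S,S,I]
Op 6: C1 write [C1 write: invalidate ['C2=S'] -> C1=M] -> [I,M,I,I]
Op 7: C2 read [C2 read from I: others=['C1=M'] -> C2=S, others downsized to S] -> [I,S,S,I]
Op 8: C0 write [C0 write: invalidate ['C1=S', 'C2=S'] -> C0=M] -> [M,I,I,I]
Op 9: C0 write [C0 write: already M (modified), no change] -> [M,I,I,I]
Op 10: C1 read [C1 read from I: others=['C0=M'] -> C1=S, others downsized to S] -> [S,S,I,I]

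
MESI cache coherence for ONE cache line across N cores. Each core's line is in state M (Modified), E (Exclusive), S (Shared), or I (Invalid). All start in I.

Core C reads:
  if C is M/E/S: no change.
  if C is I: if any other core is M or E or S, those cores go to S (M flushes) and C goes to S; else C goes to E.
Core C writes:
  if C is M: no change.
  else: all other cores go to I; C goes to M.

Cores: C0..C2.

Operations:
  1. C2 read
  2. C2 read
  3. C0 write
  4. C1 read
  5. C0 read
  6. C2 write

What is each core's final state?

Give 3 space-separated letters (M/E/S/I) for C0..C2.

Op 1: C2 read [C2 read from I: no other sharers -> C2=E (exclusive)] -> [I,I,E]
Op 2: C2 read [C2 read: already in E, no change] -> [I,I,E]
Op 3: C0 write [C0 write: invalidate ['C2=E'] -> C0=M] -> [M,I,I]
Op 4: C1 read [C1 read from I: others=['C0=M'] -> C1=S, others downsized to S] -> [S,S,I]
Op 5: C0 read [C0 read: already in S, no change] -> [S,S,I]
Op 6: C2 write [C2 write: invalidate ['C0=S', 'C1=S'] -> C2=M] -> [I,I,M]

Answer: I I M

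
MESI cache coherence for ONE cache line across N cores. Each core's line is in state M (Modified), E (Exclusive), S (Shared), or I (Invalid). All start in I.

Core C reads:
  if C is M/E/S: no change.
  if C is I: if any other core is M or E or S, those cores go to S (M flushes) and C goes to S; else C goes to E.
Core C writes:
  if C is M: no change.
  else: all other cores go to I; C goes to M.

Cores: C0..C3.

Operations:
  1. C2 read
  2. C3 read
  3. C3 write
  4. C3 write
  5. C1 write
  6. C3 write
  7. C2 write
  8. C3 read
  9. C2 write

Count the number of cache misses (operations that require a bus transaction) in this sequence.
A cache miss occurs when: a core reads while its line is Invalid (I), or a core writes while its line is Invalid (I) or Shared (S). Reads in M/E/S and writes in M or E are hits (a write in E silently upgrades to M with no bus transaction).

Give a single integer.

Op 1: C2 read [C2 read from I: no other sharers -> C2=E (exclusive)] -> [I,I,E,I] [MISS #1: read from I]
Op 2: C3 read [C3 read from I: others=['C2=E'] -> C3=S, others downsized to S] -> [I,I,S,S] [MISS #2: read from I]
Op 3: C3 write [C3 write: invalidate ['C2=S'] -> C3=M] -> [I,I,I,M] [MISS #3: write from S]
Op 4: C3 write [C3 write: already M (modified), no change] -> [I,I,I,M] [hit: write from M]
Op 5: C1 write [C1 write: invalidate ['C3=M'] -> C1=M] -> [I,M,I,I] [MISS #4: write from I]
Op 6: C3 write [C3 write: invalidate ['C1=M'] -> C3=M] -> [I,I,I,M] [MISS #5: write from I]
Op 7: C2 write [C2 write: invalidate ['C3=M'] -> C2=M] -> [I,I,M,I] [MISS #6: write from I]
Op 8: C3 read [C3 read from I: others=['C2=M'] -> C3=S, others downsized to S] -> [I,I,S,S] [MISS #7: read from I]
Op 9: C2 write [C2 write: invalidate ['C3=S'] -> C2=M] -> [I,I,M,I] [MISS #8: write from S]

Answer: 8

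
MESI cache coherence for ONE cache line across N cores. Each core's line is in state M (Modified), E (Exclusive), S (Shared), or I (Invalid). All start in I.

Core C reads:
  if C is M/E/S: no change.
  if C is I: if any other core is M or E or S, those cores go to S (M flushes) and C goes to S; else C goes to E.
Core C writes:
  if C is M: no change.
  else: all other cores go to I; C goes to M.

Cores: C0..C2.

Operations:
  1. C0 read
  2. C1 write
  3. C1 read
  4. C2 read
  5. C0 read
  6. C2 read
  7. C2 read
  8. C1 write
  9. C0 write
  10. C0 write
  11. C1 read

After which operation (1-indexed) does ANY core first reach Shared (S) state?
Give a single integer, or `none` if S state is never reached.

Op 1: C0 read [C0 read from I: no other sharers -> C0=E (exclusive)] -> [E,I,I]
Op 2: C1 write [C1 write: invalidate ['C0=E'] -> C1=M] -> [I,M,I]
Op 3: C1 read [C1 read: already in M, no change] -> [I,M,I]
Op 4: C2 read [C2 read from I: others=['C1=M'] -> C2=S, others downsized to S] -> [I,S,S]
  -> First S state at op 4; remaining ops need not be traced.

Answer: 4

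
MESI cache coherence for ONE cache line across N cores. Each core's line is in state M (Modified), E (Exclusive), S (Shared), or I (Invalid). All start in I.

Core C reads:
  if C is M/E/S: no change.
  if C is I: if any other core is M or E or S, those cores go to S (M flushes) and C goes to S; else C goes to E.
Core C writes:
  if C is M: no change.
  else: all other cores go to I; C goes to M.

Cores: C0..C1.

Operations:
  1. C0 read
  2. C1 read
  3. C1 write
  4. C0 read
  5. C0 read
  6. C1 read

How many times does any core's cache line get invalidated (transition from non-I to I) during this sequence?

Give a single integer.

Op 1: C0 read [C0 read from I: no other sharers -> C0=E (exclusive)] -> [E,I] (invalidations this op: 0; running total: 0)
Op 2: C1 read [C1 read from I: others=['C0=E'] -> C1=S, others downsized to S] -> [S,S] (invalidations this op: 0; running total: 0)
Op 3: C1 write [C1 write: invalidate ['C0=S'] -> C1=M] -> [I,M] (invalidations this op: 1; running total: 1)
Op 4: C0 read [C0 read from I: others=['C1=M'] -> C0=S, others downsized to S] -> [S,S] (invalidations this op: 0; running total: 1)
Op 5: C0 read [C0 read: already in S, no change] -> [S,S] (invalidations this op: 0; running total: 1)
Op 6: C1 read [C1 read: already in S, no change] -> [S,S] (invalidations this op: 0; running total: 1)

Answer: 1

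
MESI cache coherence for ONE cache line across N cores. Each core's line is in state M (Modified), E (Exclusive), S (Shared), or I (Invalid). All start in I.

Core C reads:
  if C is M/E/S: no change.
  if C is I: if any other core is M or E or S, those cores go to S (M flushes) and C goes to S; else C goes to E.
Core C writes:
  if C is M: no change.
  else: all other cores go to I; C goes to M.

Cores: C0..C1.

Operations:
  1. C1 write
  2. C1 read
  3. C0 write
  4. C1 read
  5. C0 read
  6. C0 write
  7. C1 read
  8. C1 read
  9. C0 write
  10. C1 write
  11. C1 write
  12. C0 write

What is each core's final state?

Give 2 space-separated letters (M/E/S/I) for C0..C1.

Op 1: C1 write [C1 write: invalidate none -> C1=M] -> [I,M]
Op 2: C1 read [C1 read: already in M, no change] -> [I,M]
Op 3: C0 write [C0 write: invalidate ['C1=M'] -> C0=M] -> [M,I]
Op 4: C1 read [C1 read from I: others=['C0=M'] -> C1=S, others downsized to S] -> [S,S]
Op 5: C0 read [C0 read: already in S, no change] -> [S,S]
Op 6: C0 write [C0 write: invalidate ['C1=S'] -> C0=M] -> [M,I]
Op 7: C1 read [C1 read from I: others=['C0=M'] -> C1=S, others downsized to S] -> [S,S]
Op 8: C1 read [C1 read: already in S, no change] -> [S,S]
Op 9: C0 write [C0 write: invalidate ['C1=S'] -> C0=M] -> [M,I]
Op 10: C1 write [C1 write: invalidate ['C0=M'] -> C1=M] -> [I,M]
Op 11: C1 write [C1 write: already M (modified), no change] -> [I,M]
Op 12: C0 write [C0 write: invalidate ['C1=M'] -> C0=M] -> [M,I]

Answer: M I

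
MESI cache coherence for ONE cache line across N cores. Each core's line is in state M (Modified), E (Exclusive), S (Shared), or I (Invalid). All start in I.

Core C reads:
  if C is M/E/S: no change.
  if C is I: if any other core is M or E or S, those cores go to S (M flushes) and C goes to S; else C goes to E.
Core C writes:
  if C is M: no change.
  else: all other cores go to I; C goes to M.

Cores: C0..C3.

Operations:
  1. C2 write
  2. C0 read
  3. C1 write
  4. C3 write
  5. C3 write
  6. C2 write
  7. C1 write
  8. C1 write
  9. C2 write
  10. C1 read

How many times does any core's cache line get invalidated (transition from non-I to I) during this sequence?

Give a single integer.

Op 1: C2 write [C2 write: invalidate none -> C2=M] -> [I,I,M,I] (invalidations this op: 0; running total: 0)
Op 2: C0 read [C0 read from I: others=['C2=M'] -> C0=S, others downsized to S] -> [S,I,S,I] (invalidations this op: 0; running total: 0)
Op 3: C1 write [C1 write: invalidate ['C0=S', 'C2=S'] -> C1=M] -> [I,M,I,I] (invalidations this op: 2; running total: 2)
Op 4: C3 write [C3 write: invalidate ['C1=M'] -> C3=M] -> [I,I,I,M] (invalidations this op: 1; running total: 3)
Op 5: C3 write [C3 write: already M (modified), no change] -> [I,I,I,M] (invalidations this op: 0; running total: 3)
Op 6: C2 write [C2 write: invalidate ['C3=M'] -> C2=M] -> [I,I,M,I] (invalidations this op: 1; running total: 4)
Op 7: C1 write [C1 write: invalidate ['C2=M'] -> C1=M] -> [I,M,I,I] (invalidations this op: 1; running total: 5)
Op 8: C1 write [C1 write: already M (modified), no change] -> [I,M,I,I] (invalidations this op: 0; running total: 5)
Op 9: C2 write [C2 write: invalidate ['C1=M'] -> C2=M] -> [I,I,M,I] (invalidations this op: 1; running total: 6)
Op 10: C1 read [C1 read from I: others=['C2=M'] -> C1=S, others downsized to S] -> [I,S,S,I] (invalidations this op: 0; running total: 6)

Answer: 6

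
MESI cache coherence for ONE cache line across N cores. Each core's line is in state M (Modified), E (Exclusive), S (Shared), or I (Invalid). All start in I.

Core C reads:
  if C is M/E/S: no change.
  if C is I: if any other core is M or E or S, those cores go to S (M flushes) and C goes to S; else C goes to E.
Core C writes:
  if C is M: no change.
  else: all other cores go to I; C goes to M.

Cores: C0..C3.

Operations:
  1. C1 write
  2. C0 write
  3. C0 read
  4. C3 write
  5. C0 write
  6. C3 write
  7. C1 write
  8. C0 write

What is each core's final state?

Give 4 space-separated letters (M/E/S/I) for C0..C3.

Answer: M I I I

Derivation:
Op 1: C1 write [C1 write: invalidate none -> C1=M] -> [I,M,I,I]
Op 2: C0 write [C0 write: invalidate ['C1=M'] -> C0=M] -> [M,I,I,I]
Op 3: C0 read [C0 read: already in M, no change] -> [M,I,I,I]
Op 4: C3 write [C3 write: invalidate ['C0=M'] -> C3=M] -> [I,I,I,M]
Op 5: C0 write [C0 write: invalidate ['C3=M'] -> C0=M] -> [M,I,I,I]
Op 6: C3 write [C3 write: invalidate ['C0=M'] -> C3=M] -> [I,I,I,M]
Op 7: C1 write [C1 write: invalidate ['C3=M'] -> C1=M] -> [I,M,I,I]
Op 8: C0 write [C0 write: invalidate ['C1=M'] -> C0=M] -> [M,I,I,I]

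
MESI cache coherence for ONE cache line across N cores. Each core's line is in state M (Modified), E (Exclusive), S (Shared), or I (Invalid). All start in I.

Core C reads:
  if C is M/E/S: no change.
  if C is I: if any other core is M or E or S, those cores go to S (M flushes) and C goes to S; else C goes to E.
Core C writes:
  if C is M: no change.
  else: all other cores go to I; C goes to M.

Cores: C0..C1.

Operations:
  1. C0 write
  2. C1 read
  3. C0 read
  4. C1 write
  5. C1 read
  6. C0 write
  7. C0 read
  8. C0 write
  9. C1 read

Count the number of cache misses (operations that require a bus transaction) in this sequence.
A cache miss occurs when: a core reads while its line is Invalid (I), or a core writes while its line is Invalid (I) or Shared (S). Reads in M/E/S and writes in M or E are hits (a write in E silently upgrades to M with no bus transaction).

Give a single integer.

Op 1: C0 write [C0 write: invalidate none -> C0=M] -> [M,I] [MISS #1: write from I]
Op 2: C1 read [C1 read from I: others=['C0=M'] -> C1=S, others downsized to S] -> [S,S] [MISS #2: read from I]
Op 3: C0 read [C0 read: already in S, no change] -> [S,S] [hit: read from S]
Op 4: C1 write [C1 write: invalidate ['C0=S'] -> C1=M] -> [I,M] [MISS #3: write from S]
Op 5: C1 read [C1 read: already in M, no change] -> [I,M] [hit: read from M]
Op 6: C0 write [C0 write: invalidate ['C1=M'] -> C0=M] -> [M,I] [MISS #4: write from I]
Op 7: C0 read [C0 read: already in M, no change] -> [M,I] [hit: read from M]
Op 8: C0 write [C0 write: already M (modified), no change] -> [M,I] [hit: write from M]
Op 9: C1 read [C1 read from I: others=['C0=M'] -> C1=S, others downsized to S] -> [S,S] [MISS #5: read from I]

Answer: 5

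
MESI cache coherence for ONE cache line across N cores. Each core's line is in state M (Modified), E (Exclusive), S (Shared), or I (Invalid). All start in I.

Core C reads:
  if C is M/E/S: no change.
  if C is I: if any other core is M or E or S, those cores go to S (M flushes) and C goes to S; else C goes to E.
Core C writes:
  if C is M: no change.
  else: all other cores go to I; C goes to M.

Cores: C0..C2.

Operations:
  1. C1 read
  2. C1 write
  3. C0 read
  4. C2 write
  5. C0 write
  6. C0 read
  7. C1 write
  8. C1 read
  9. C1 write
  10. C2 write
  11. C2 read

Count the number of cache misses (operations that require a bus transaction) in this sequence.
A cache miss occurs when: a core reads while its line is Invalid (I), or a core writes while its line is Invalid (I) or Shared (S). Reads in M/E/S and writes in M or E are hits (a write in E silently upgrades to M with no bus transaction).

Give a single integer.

Answer: 6

Derivation:
Op 1: C1 read [C1 read from I: no other sharers -> C1=E (exclusive)] -> [I,E,I] [MISS #1: read from I]
Op 2: C1 write [C1 write: invalidate none -> C1=M] -> [I,M,I] [hit: write from E is a silent E->M upgrade, no bus transaction]
Op 3: C0 read [C0 read from I: others=['C1=M'] -> C0=S, others downsized to S] -> [S,S,I] [MISS #2: read from I]
Op 4: C2 write [C2 write: invalidate ['C0=S', 'C1=S'] -> C2=M] -> [I,I,M] [MISS #3: write from I]
Op 5: C0 write [C0 write: invalidate ['C2=M'] -> C0=M] -> [M,I,I] [MISS #4: write from I]
Op 6: C0 read [C0 read: already in M, no change] -> [M,I,I] [hit: read from M]
Op 7: C1 write [C1 write: invalidate ['C0=M'] -> C1=M] -> [I,M,I] [MISS #5: write from I]
Op 8: C1 read [C1 read: already in M, no change] -> [I,M,I] [hit: read from M]
Op 9: C1 write [C1 write: already M (modified), no change] -> [I,M,I] [hit: write from M]
Op 10: C2 write [C2 write: invalidate ['C1=M'] -> C2=M] -> [I,I,M] [MISS #6: write from I]
Op 11: C2 read [C2 read: already in M, no change] -> [I,I,M] [hit: read from M]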